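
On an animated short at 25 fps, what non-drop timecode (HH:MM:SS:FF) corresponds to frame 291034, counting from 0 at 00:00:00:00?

03:14:01:09

291034 ÷ 25 = 11641 full seconds, remainder 9 frames.
11641 s = 3 h 14 min 1 s.
Timecode: 03:14:01:09.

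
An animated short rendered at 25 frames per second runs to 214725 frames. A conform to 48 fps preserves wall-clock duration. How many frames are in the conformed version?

412272 frames

Target frames = source frames × (target rate / source rate) = 214725 × (48)/(25) = 214725 × 48/25 = 412272.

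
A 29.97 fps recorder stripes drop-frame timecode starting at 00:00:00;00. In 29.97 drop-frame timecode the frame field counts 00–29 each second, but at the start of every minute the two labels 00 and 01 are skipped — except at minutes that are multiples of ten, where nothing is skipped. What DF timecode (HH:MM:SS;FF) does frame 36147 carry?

00:20:06;03

Ten DF minutes hold 17982 frames, so frame 36147 lies in block 2 (frames 35964–53945) with 183 frames into that block.
The block's first minute is 1800 frames and the rest 1798 each; 183 frames reaches minute 0, so 2 × 18 + 0 × 2 = 36 labels have been skipped so far.
Adding those back, label number 36147 + 36 = 36183 at 30 labels/s is 1206 s + 3 f = 0 h 20 min 6 s frame 3, i.e. 00:20:06;03.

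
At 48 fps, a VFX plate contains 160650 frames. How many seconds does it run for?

Running time = 160650 / (48) = 3346.875 s.

3346.875 seconds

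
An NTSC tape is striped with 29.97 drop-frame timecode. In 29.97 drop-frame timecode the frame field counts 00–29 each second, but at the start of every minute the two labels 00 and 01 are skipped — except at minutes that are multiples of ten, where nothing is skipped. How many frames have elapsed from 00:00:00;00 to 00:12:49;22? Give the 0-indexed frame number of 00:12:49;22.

As if non-drop at 30 labels/s: (0 × 3600 + 12 × 60 + 49) × 30 + 22 = 23092.
Minute boundaries passed: 12; those not divisible by 10: 12 − 1 = 11; dropped labels = 2 × 11 = 22.
Actual frame index = 23092 − 22 = 23070.

23070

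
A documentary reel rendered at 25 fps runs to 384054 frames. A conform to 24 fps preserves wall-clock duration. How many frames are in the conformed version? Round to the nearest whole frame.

368692 frames

Frames at target rate = 384054 × (24) / (25) = 9217296/25 ≈ 368691.840.
Nearest whole frame: 368692.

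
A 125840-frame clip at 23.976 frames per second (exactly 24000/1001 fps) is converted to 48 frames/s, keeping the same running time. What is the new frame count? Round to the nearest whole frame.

Frames at target rate = 125840 × (48) / (24000/1001) = 6298292/25 ≈ 251931.680.
Nearest whole frame: 251932.

251932 frames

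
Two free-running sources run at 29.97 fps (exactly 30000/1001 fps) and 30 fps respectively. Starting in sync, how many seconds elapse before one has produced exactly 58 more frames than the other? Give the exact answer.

29029/15 seconds

The gap grows by |30 − 30000/1001| = 30/1001 frames per second.
Time for a 58-frame gap: 58 ÷ (30/1001) = 29029/15 s.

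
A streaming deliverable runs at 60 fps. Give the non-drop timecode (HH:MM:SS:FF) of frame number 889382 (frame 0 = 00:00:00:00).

889382 ÷ 60 = 14823 full seconds, remainder 2 frames.
14823 s = 4 h 7 min 3 s.
Timecode: 04:07:03:02.

04:07:03:02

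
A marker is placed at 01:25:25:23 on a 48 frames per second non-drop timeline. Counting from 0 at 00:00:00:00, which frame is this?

frame 246023

Total seconds to the label: (1 × 3600 + 25 × 60 + 25) = 5125.
Frame index = 5125 × 48 + 23 = 246023.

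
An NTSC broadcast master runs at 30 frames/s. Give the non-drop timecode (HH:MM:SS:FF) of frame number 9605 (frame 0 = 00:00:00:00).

9605 ÷ 30 = 320 full seconds, remainder 5 frames.
320 s = 0 h 5 min 20 s.
Timecode: 00:05:20:05.

00:05:20:05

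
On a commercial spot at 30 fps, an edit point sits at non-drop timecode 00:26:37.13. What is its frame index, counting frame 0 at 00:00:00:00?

frame 47923

Total seconds to the label: (0 × 3600 + 26 × 60 + 37) = 1597.
Frame index = 1597 × 30 + 13 = 47923.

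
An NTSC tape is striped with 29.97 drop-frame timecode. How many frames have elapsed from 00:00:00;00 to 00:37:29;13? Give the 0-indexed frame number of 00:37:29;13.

67415

As if non-drop at 30 labels/s: (0 × 3600 + 37 × 60 + 29) × 30 + 13 = 67483.
Minute boundaries passed: 37; those not divisible by 10: 37 − 3 = 34; dropped labels = 2 × 34 = 68.
Actual frame index = 67483 − 68 = 67415.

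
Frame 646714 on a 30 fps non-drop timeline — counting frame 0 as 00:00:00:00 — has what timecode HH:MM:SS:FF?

05:59:17:04

646714 ÷ 30 = 21557 full seconds, remainder 4 frames.
21557 s = 5 h 59 min 17 s.
Timecode: 05:59:17:04.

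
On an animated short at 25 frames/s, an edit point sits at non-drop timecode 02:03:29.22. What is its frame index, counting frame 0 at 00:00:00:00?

Total seconds to the label: (2 × 3600 + 3 × 60 + 29) = 7409.
Frame index = 7409 × 25 + 22 = 185247.

frame 185247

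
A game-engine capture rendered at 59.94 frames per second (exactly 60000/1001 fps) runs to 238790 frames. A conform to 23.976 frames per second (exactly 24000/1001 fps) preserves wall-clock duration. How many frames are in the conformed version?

95516 frames

Target frames = source frames × (target rate / source rate) = 238790 × (24000/1001)/(60000/1001) = 238790 × 2/5 = 95516.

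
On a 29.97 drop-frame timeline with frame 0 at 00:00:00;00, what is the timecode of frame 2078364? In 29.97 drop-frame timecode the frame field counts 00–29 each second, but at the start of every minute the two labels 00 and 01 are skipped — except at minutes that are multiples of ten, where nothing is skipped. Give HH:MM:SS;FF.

Each 10-minute DF block holds 10 × 60 × 30 − 9 × 2 = 17982 frames. 2078364 ÷ 17982 → 115 full blocks, remainder 10434.
Within the partial block the first minute is 1800 frames and each further minute 1798, so 5 further minute boundaries passed. Total skipped labels = 18 × 115 + 2 × 5 = 2080.
Non-drop label index = 2078364 + 2080 = 2080444; at 30 labels/s that is 19:15:48:04, i.e. DF 19:15:48;04.

19:15:48;04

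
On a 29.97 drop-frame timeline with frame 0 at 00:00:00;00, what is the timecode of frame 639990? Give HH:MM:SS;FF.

05:55:54;10

Each 10-minute DF block holds 10 × 60 × 30 − 9 × 2 = 17982 frames. 639990 ÷ 17982 → 35 full blocks, remainder 10620.
Within the partial block the first minute is 1800 frames and each further minute 1798, so 5 further minute boundaries passed. Total skipped labels = 18 × 35 + 2 × 5 = 640.
Non-drop label index = 639990 + 640 = 640630; at 30 labels/s that is 05:55:54:10, i.e. DF 05:55:54;10.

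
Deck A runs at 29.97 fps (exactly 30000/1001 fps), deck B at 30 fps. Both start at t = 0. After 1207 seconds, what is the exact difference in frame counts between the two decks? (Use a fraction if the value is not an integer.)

36210/1001 frames

A emits 30000/1001 × 1207 = 36210000/1001 frames; B emits 30 × 1207 = 36210.
Difference = 36210/1001 frames (≈ 36.1738); B is ahead of A.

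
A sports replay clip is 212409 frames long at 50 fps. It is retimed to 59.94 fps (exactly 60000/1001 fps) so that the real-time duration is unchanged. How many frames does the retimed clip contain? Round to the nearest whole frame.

Frames at target rate = 212409 × (60000/1001) / (50) = 254890800/1001 ≈ 254636.164.
Nearest whole frame: 254636.

254636 frames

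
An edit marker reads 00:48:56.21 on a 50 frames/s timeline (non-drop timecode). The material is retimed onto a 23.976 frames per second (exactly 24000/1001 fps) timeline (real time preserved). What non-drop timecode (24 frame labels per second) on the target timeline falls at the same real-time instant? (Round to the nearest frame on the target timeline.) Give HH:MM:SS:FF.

00:48:53:12

Source frame index: (0×3600 + 48×60 + 56) × 50 + 21 = 146821.
Real time: 146821 / (50) = 146821/50 s.
Target frame: (146821/50) × (24000/1001) = 70474080/1001 ≈ 70403.676 → 70404.
At 24 labels/s: frame 70404 → 00:48:53:12.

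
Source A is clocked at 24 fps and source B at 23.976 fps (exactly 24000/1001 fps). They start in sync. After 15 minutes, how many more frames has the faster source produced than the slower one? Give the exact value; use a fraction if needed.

21600/1001 frames

15 min = 900 s.
A emits 24 × 900 = 21600 frames; B emits 24000/1001 × 900 = 21600000/1001.
Difference = 21600/1001 frames (≈ 21.5784); B is behind A.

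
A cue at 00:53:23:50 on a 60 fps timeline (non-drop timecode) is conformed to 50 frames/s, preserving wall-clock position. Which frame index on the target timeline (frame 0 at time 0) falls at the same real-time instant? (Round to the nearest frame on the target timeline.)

frame 160192

Source frame index: (0×3600 + 53×60 + 23) × 60 + 50 = 192230.
Real time: 192230 / (60) = 19223/6 s.
Target frame: (19223/6) × (50) = 480575/3 ≈ 160191.667 → 160192.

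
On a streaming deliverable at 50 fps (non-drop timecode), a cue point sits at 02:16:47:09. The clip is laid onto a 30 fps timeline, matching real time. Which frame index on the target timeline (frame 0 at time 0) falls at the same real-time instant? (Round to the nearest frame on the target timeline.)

Source frame index: (2×3600 + 16×60 + 47) × 50 + 9 = 410359.
Real time: 410359 / (50) = 410359/50 s.
Target frame: (410359/50) × (30) = 1231077/5 ≈ 246215.400 → 246215.

frame 246215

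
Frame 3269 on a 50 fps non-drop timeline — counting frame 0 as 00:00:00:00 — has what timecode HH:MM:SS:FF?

00:01:05:19

3269 ÷ 50 = 65 full seconds, remainder 19 frames.
65 s = 0 h 1 min 5 s.
Timecode: 00:01:05:19.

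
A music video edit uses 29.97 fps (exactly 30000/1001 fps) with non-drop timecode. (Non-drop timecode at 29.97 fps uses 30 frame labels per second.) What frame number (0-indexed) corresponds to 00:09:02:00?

16260

Total seconds to the label: (0 × 3600 + 9 × 60 + 2) = 542.
Frame index = 542 × 30 + 0 = 16260.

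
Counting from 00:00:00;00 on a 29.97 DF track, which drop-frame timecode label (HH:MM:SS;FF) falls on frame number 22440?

Ten DF minutes hold 17982 frames, so frame 22440 lies in block 1 (frames 17982–35963) with 4458 frames into that block.
The block's first minute is 1800 frames and the rest 1798 each; 4458 frames reaches minute 2, so 1 × 18 + 2 × 2 = 22 labels have been skipped so far.
Adding those back, label number 22440 + 22 = 22462 at 30 labels/s is 748 s + 22 f = 0 h 12 min 28 s frame 22, i.e. 00:12:28;22.

00:12:28;22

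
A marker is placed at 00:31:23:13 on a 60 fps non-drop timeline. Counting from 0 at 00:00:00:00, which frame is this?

Total seconds to the label: (0 × 3600 + 31 × 60 + 23) = 1883.
Frame index = 1883 × 60 + 13 = 112993.

112993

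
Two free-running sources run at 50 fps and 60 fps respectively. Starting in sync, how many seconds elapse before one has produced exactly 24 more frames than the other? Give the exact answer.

2.4 seconds

The gap grows by |60 − 50| = 10 frames per second.
Time for a 24-frame gap: 24 ÷ (10) = 2.4 s.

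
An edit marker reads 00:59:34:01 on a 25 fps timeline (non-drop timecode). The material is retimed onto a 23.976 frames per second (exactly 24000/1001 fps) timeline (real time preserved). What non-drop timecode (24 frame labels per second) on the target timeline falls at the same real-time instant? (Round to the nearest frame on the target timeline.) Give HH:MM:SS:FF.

Source frame index: (0×3600 + 59×60 + 34) × 25 + 1 = 89351.
Real time: 89351 / (25) = 89351/25 s.
Target frame: (89351/25) × (24000/1001) = 85776960/1001 ≈ 85691.269 → 85691.
At 24 labels/s: frame 85691 → 00:59:30:11.

00:59:30:11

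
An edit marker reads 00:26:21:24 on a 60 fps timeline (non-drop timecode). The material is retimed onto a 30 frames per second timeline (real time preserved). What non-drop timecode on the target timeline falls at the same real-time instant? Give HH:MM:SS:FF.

Source frame index: (0×3600 + 26×60 + 21) × 60 + 24 = 94884.
Real time: 94884 / (60) = 7907/5 s.
Target frame: (7907/5) × (30) = 47442.
At 30 labels/s: frame 47442 → 00:26:21:12.

00:26:21:12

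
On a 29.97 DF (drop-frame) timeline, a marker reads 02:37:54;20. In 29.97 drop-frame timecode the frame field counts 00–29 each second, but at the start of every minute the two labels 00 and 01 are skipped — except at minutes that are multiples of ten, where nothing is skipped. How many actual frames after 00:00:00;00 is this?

283956

As if non-drop at 30 labels/s: (2 × 3600 + 37 × 60 + 54) × 30 + 20 = 284240.
Minute boundaries passed: 157; those not divisible by 10: 157 − 15 = 142; dropped labels = 2 × 142 = 284.
Actual frame index = 284240 − 284 = 283956.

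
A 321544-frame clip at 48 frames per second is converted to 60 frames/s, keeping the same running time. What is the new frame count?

401930 frames

Frames at target rate = 321544 × (60) / (48) = 401930.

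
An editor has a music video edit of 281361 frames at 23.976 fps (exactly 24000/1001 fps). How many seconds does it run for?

Running time = 281361 / (24000/1001) = 11735.098375 s.

11735.098375 seconds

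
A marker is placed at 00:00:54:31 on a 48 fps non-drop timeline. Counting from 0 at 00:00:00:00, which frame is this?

frame 2623

Total seconds to the label: (0 × 3600 + 0 × 60 + 54) = 54.
Frame index = 54 × 48 + 31 = 2623.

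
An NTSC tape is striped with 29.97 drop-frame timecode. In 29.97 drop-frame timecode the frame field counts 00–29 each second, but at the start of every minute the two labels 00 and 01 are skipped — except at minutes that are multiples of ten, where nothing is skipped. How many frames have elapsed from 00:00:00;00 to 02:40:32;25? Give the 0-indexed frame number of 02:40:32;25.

Complete 10-minute blocks: 16, each 17982 frames → 287712.
Remaining 0 whole minutes in the current block: 0 frames.
Within the current minute: 32 × 30 + 25 = 985. Total = 287712 + 0 + 985 = 288697.

288697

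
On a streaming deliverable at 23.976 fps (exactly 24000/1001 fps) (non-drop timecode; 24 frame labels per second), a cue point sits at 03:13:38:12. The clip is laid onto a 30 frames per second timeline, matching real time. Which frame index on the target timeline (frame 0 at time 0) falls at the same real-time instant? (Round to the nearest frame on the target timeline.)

Source frame index: (3×3600 + 13×60 + 38) × 24 + 12 = 278844.
Real time: 278844 / (24000/1001) = 23260237/2000 s.
Target frame: (23260237/2000) × (30) = 69780711/200 ≈ 348903.555 → 348904.

frame 348904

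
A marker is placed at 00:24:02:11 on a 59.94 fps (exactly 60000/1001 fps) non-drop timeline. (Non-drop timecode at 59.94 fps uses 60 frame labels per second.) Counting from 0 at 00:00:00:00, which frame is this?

frame 86531

Total seconds to the label: (0 × 3600 + 24 × 60 + 2) = 1442.
Frame index = 1442 × 60 + 11 = 86531.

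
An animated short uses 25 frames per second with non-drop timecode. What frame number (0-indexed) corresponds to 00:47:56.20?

frame 71920

Total seconds to the label: (0 × 3600 + 47 × 60 + 56) = 2876.
Frame index = 2876 × 25 + 20 = 71920.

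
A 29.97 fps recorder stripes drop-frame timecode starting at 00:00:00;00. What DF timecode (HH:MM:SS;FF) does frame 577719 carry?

Each 10-minute DF block holds 10 × 60 × 30 − 9 × 2 = 17982 frames. 577719 ÷ 17982 → 32 full blocks, remainder 2295.
Within the partial block the first minute is 1800 frames and each further minute 1798, so 1 further minute boundary passed. Total skipped labels = 18 × 32 + 2 × 1 = 578.
Non-drop label index = 577719 + 578 = 578297; at 30 labels/s that is 05:21:16:17, i.e. DF 05:21:16;17.

05:21:16;17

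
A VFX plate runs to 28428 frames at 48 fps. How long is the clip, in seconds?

Running time = 28428 / (48) = 592.25 s.

592.25 seconds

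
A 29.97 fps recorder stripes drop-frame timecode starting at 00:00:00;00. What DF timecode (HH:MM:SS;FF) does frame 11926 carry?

Each 10-minute DF block holds 10 × 60 × 30 − 9 × 2 = 17982 frames. 11926 ÷ 17982 → 0 full blocks, remainder 11926.
Within the partial block the first minute is 1800 frames and each further minute 1798, so 6 further minute boundaries passed. Total skipped labels = 18 × 0 + 2 × 6 = 12.
Non-drop label index = 11926 + 12 = 11938; at 30 labels/s that is 00:06:37:28, i.e. DF 00:06:37;28.

00:06:37;28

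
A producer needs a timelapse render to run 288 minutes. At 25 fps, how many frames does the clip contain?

432000 frames

288 min = 17280 s.
Frames = 17280 × 25 = 432000.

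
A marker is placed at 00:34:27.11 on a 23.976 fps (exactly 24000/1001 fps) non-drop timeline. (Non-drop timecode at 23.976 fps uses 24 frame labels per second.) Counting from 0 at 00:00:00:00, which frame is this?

Total seconds to the label: (0 × 3600 + 34 × 60 + 27) = 2067.
Frame index = 2067 × 24 + 11 = 49619.

frame 49619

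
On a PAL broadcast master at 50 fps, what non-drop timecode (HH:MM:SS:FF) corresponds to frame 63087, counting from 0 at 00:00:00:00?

63087 ÷ 50 = 1261 full seconds, remainder 37 frames.
1261 s = 0 h 21 min 1 s.
Timecode: 00:21:01:37.

00:21:01:37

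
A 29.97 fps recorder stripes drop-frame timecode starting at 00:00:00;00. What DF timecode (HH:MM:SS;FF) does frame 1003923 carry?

09:18:17;19

Each 10-minute DF block holds 10 × 60 × 30 − 9 × 2 = 17982 frames. 1003923 ÷ 17982 → 55 full blocks, remainder 14913.
Within the partial block the first minute is 1800 frames and each further minute 1798, so 8 further minute boundaries passed. Total skipped labels = 18 × 55 + 2 × 8 = 1006.
Non-drop label index = 1003923 + 1006 = 1004929; at 30 labels/s that is 09:18:17:19, i.e. DF 09:18:17;19.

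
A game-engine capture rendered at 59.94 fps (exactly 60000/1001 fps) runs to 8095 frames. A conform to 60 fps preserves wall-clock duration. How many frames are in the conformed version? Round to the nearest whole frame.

Frames at target rate = 8095 × (60) / (60000/1001) = 1620619/200 ≈ 8103.095.
Nearest whole frame: 8103.

8103 frames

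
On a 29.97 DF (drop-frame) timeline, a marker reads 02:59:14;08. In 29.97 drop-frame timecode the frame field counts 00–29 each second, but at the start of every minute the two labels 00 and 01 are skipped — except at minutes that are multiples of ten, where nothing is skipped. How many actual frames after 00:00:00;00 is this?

Complete 10-minute blocks: 17, each 17982 frames → 305694.
Remaining 9 whole minutes in the current block: 1800 + 8 × 1798 = 16184 frames.
Within the current minute: 14 × 30 + 8 − 2 = 426 (labels ;00/;01 skipped at this minute). Total = 305694 + 16184 + 426 = 322304.

322304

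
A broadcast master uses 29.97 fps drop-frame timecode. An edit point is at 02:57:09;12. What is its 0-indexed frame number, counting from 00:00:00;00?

As if non-drop at 30 labels/s: (2 × 3600 + 57 × 60 + 9) × 30 + 12 = 318882.
Minute boundaries passed: 177; those not divisible by 10: 177 − 17 = 160; dropped labels = 2 × 160 = 320.
Actual frame index = 318882 − 320 = 318562.

318562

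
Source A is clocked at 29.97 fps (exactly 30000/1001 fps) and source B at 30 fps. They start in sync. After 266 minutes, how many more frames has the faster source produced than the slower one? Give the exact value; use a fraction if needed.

68400/143 frames

266 min = 15960 s.
A emits 30000/1001 × 15960 = 68400000/143 frames; B emits 30 × 15960 = 478800.
Difference = 68400/143 frames (≈ 478.3217); B is ahead of A.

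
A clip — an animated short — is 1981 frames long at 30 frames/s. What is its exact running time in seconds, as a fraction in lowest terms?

Running time = 1981 ÷ (30) = 1981 × 1/30 = 1981/30 s.

1981/30 seconds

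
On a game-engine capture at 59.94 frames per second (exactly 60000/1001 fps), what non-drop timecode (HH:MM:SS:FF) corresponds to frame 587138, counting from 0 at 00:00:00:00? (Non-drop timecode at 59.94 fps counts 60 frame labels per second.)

587138 ÷ 60 = 9785 full seconds, remainder 38 frames.
9785 s = 2 h 43 min 5 s.
Timecode: 02:43:05:38.

02:43:05:38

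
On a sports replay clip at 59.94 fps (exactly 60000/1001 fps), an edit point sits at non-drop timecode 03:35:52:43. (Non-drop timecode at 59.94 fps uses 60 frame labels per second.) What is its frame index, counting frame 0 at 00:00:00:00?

frame 777163

Total seconds to the label: (3 × 3600 + 35 × 60 + 52) = 12952.
Frame index = 12952 × 60 + 43 = 777163.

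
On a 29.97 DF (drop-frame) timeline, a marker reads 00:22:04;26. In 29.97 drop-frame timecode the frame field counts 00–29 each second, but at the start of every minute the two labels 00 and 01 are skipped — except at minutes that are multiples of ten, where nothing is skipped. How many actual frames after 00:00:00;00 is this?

39706

Complete 10-minute blocks: 2, each 17982 frames → 35964.
Remaining 2 whole minutes in the current block: 1800 + 1 × 1798 = 3598 frames.
Within the current minute: 4 × 30 + 26 − 2 = 144 (labels ;00/;01 skipped at this minute). Total = 35964 + 3598 + 144 = 39706.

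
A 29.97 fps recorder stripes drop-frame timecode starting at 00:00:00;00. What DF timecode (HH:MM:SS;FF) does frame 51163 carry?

00:28:27;05

Each 10-minute DF block holds 10 × 60 × 30 − 9 × 2 = 17982 frames. 51163 ÷ 17982 → 2 full blocks, remainder 15199.
Within the partial block the first minute is 1800 frames and each further minute 1798, so 8 further minute boundaries passed. Total skipped labels = 18 × 2 + 2 × 8 = 52.
Non-drop label index = 51163 + 52 = 51215; at 30 labels/s that is 00:28:27:05, i.e. DF 00:28:27;05.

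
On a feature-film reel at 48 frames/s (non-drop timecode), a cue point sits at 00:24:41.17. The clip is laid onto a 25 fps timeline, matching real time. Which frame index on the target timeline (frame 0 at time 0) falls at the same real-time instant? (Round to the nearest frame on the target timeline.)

Source frame index: (0×3600 + 24×60 + 41) × 48 + 17 = 71105.
Real time: 71105 / (48) = 71105/48 s.
Target frame: (71105/48) × (25) = 1777625/48 ≈ 37033.854 → 37034.

frame 37034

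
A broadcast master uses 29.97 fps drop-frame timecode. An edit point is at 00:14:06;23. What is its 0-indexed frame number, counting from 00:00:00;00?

Complete 10-minute blocks: 1, each 17982 frames → 17982.
Remaining 4 whole minutes in the current block: 1800 + 3 × 1798 = 7194 frames.
Within the current minute: 6 × 30 + 23 − 2 = 201 (labels ;00/;01 skipped at this minute). Total = 17982 + 7194 + 201 = 25377.

25377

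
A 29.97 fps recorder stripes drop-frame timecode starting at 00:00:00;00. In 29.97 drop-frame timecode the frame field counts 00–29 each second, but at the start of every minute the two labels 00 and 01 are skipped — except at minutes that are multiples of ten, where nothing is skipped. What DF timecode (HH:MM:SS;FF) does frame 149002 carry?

01:22:51;20

Each 10-minute DF block holds 10 × 60 × 30 − 9 × 2 = 17982 frames. 149002 ÷ 17982 → 8 full blocks, remainder 5146.
Within the partial block the first minute is 1800 frames and each further minute 1798, so 2 further minute boundaries passed. Total skipped labels = 18 × 8 + 2 × 2 = 148.
Non-drop label index = 149002 + 148 = 149150; at 30 labels/s that is 01:22:51:20, i.e. DF 01:22:51;20.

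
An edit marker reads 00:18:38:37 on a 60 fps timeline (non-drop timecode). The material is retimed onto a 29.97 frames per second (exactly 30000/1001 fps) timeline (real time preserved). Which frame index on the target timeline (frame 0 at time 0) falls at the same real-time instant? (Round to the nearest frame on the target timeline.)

Source frame index: (0×3600 + 18×60 + 38) × 60 + 37 = 67117.
Real time: 67117 / (60) = 67117/60 s.
Target frame: (67117/60) × (30000/1001) = 33558500/1001 ≈ 33524.975 → 33525.

frame 33525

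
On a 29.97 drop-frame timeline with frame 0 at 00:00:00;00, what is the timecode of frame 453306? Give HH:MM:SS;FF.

04:12:05;10

Each 10-minute DF block holds 10 × 60 × 30 − 9 × 2 = 17982 frames. 453306 ÷ 17982 → 25 full blocks, remainder 3756.
Within the partial block the first minute is 1800 frames and each further minute 1798, so 2 further minute boundaries passed. Total skipped labels = 18 × 25 + 2 × 2 = 454.
Non-drop label index = 453306 + 454 = 453760; at 30 labels/s that is 04:12:05:10, i.e. DF 04:12:05;10.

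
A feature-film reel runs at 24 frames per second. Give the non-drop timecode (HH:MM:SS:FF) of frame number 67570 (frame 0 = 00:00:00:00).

67570 ÷ 24 = 2815 full seconds, remainder 10 frames.
2815 s = 0 h 46 min 55 s.
Timecode: 00:46:55:10.

00:46:55:10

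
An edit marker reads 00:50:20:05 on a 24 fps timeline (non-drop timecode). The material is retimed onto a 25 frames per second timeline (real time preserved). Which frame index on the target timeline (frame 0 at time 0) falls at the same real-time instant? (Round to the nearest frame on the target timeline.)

Source frame index: (0×3600 + 50×60 + 20) × 24 + 5 = 72485.
Real time: 72485 / (24) = 72485/24 s.
Target frame: (72485/24) × (25) = 1812125/24 ≈ 75505.208 → 75505.

frame 75505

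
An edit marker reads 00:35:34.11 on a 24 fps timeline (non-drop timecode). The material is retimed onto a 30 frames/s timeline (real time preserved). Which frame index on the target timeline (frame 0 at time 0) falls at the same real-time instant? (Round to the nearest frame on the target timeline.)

frame 64034

Source frame index: (0×3600 + 35×60 + 34) × 24 + 11 = 51227.
Real time: 51227 / (24) = 51227/24 s.
Target frame: (51227/24) × (30) = 256135/4 ≈ 64033.750 → 64034.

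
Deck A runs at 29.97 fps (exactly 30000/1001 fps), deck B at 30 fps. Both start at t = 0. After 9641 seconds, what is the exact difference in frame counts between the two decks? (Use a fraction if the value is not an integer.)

A emits 30000/1001 × 9641 = 289230000/1001 frames; B emits 30 × 9641 = 289230.
Difference = 289230/1001 frames (≈ 288.9411); B is ahead of A.

289230/1001 frames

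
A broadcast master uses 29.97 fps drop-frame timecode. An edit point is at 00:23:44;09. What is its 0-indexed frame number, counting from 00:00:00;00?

42687

As if non-drop at 30 labels/s: (0 × 3600 + 23 × 60 + 44) × 30 + 9 = 42729.
Minute boundaries passed: 23; those not divisible by 10: 23 − 2 = 21; dropped labels = 2 × 21 = 42.
Actual frame index = 42729 − 42 = 42687.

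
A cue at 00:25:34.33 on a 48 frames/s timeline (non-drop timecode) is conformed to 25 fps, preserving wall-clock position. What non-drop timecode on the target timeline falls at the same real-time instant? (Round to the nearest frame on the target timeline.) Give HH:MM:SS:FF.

00:25:34:17

Source frame index: (0×3600 + 25×60 + 34) × 48 + 33 = 73665.
Real time: 73665 / (48) = 24555/16 s.
Target frame: (24555/16) × (25) = 613875/16 ≈ 38367.188 → 38367.
At 25 labels/s: frame 38367 → 00:25:34:17.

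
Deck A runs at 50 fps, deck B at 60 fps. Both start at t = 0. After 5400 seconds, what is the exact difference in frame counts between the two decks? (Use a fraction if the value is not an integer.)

A emits 50 × 5400 = 270000 frames; B emits 60 × 5400 = 324000.
Difference = 54000 frames; B is ahead of A.

54000 frames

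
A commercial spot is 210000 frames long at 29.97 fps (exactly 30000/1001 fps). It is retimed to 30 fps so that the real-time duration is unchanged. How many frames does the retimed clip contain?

210210 frames

Target frames = source frames × (target rate / source rate) = 210000 × (30)/(30000/1001) = 210000 × 1001/1000 = 210210.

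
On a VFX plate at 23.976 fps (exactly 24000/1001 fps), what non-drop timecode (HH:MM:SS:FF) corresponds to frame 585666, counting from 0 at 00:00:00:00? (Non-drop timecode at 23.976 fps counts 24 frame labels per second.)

585666 ÷ 24 = 24402 full seconds, remainder 18 frames.
24402 s = 6 h 46 min 42 s.
Timecode: 06:46:42:18.

06:46:42:18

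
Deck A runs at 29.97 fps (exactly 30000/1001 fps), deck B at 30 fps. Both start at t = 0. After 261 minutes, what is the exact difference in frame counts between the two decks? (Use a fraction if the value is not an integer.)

261 min = 15660 s.
A emits 30000/1001 × 15660 = 469800000/1001 frames; B emits 30 × 15660 = 469800.
Difference = 469800/1001 frames (≈ 469.3307); B is ahead of A.

469800/1001 frames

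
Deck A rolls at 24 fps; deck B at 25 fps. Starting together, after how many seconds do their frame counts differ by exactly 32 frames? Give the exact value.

The gap grows by |25 − 24| = 1 frame per second.
Time for a 32-frame gap: 32 ÷ (1) = 32 s.

32 seconds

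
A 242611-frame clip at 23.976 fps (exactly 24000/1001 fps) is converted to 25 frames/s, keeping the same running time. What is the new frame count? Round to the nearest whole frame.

252973 frames

Frames at target rate = 242611 × (25) / (24000/1001) = 242853611/960 ≈ 252972.511.
Nearest whole frame: 252973.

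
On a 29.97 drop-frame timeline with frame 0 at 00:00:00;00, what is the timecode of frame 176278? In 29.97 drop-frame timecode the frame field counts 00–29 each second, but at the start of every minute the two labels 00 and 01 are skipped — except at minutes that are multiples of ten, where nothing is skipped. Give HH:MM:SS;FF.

Ten DF minutes hold 17982 frames, so frame 176278 lies in block 9 (frames 161838–179819) with 14440 frames into that block.
The block's first minute is 1800 frames and the rest 1798 each; 14440 frames reaches minute 8, so 9 × 18 + 8 × 2 = 178 labels have been skipped so far.
Adding those back, label number 176278 + 178 = 176456 at 30 labels/s is 5881 s + 26 f = 1 h 38 min 1 s frame 26, i.e. 01:38:01;26.

01:38:01;26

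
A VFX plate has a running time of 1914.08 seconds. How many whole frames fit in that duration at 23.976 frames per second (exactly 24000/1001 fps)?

Frames = 1914.08 × 24000/1001 = 6562560/143 ≈ 45892.0280.
Complete frames: 45892.

45892 frames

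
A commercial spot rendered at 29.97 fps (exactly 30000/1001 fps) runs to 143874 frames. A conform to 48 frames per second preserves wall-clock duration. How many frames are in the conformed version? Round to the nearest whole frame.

230429 frames

Frames at target rate = 143874 × (48) / (30000/1001) = 144017874/625 ≈ 230428.598.
Nearest whole frame: 230429.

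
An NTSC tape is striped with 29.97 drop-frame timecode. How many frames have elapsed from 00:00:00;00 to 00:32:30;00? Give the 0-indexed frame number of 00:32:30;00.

As if non-drop at 30 labels/s: (0 × 3600 + 32 × 60 + 30) × 30 + 0 = 58500.
Minute boundaries passed: 32; those not divisible by 10: 32 − 3 = 29; dropped labels = 2 × 29 = 58.
Actual frame index = 58500 − 58 = 58442.

58442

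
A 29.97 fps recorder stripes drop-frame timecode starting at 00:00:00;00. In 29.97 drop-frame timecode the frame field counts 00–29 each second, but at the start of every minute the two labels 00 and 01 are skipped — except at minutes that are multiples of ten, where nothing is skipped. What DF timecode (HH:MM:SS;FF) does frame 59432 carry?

Ten DF minutes hold 17982 frames, so frame 59432 lies in block 3 (frames 53946–71927) with 5486 frames into that block.
The block's first minute is 1800 frames and the rest 1798 each; 5486 frames reaches minute 3, so 3 × 18 + 3 × 2 = 60 labels have been skipped so far.
Adding those back, label number 59432 + 60 = 59492 at 30 labels/s is 1983 s + 2 f = 0 h 33 min 3 s frame 2, i.e. 00:33:03;02.

00:33:03;02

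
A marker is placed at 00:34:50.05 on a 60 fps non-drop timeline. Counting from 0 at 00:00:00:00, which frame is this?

125405

Total seconds to the label: (0 × 3600 + 34 × 60 + 50) = 2090.
Frame index = 2090 × 60 + 5 = 125405.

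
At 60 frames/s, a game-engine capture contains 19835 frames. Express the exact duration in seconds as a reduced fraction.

Running time = 19835 ÷ (60) = 19835 × 1/60 = 3967/12 s.

3967/12 seconds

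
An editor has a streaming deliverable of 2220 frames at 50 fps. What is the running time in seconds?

Running time = 2220 / (50) = 44.4 s.

44.4 seconds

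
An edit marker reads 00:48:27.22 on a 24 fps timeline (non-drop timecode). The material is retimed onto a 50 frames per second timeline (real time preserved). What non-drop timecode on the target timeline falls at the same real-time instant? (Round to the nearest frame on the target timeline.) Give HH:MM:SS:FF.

00:48:27:46

Source frame index: (0×3600 + 48×60 + 27) × 24 + 22 = 69790.
Real time: 69790 / (24) = 34895/12 s.
Target frame: (34895/12) × (50) = 872375/6 ≈ 145395.833 → 145396.
At 50 labels/s: frame 145396 → 00:48:27:46.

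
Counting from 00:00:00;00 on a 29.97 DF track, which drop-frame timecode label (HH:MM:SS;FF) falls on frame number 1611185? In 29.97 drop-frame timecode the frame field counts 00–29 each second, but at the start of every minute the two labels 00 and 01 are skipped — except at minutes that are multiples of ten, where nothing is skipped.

14:55:59;27

Ten DF minutes hold 17982 frames, so frame 1611185 lies in block 89 (frames 1600398–1618379) with 10787 frames into that block.
The block's first minute is 1800 frames and the rest 1798 each; 10787 frames reaches minute 5, so 89 × 18 + 5 × 2 = 1612 labels have been skipped so far.
Adding those back, label number 1611185 + 1612 = 1612797 at 30 labels/s is 53759 s + 27 f = 14 h 55 min 59 s frame 27, i.e. 14:55:59;27.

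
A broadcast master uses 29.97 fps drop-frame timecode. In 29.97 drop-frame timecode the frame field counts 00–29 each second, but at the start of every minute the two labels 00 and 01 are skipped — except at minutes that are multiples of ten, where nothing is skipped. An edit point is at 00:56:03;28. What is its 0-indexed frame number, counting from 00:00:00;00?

100816

As if non-drop at 30 labels/s: (0 × 3600 + 56 × 60 + 3) × 30 + 28 = 100918.
Minute boundaries passed: 56; those not divisible by 10: 56 − 5 = 51; dropped labels = 2 × 51 = 102.
Actual frame index = 100918 − 102 = 100816.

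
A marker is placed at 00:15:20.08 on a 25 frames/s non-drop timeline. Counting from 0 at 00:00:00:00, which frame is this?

frame 23008

Total seconds to the label: (0 × 3600 + 15 × 60 + 20) = 920.
Frame index = 920 × 25 + 8 = 23008.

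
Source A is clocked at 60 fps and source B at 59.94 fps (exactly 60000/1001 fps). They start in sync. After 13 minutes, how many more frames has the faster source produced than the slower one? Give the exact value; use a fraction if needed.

13 min = 780 s.
A emits 60 × 780 = 46800 frames; B emits 60000/1001 × 780 = 3600000/77.
Difference = 3600/77 frames (≈ 46.7532); B is behind A.

3600/77 frames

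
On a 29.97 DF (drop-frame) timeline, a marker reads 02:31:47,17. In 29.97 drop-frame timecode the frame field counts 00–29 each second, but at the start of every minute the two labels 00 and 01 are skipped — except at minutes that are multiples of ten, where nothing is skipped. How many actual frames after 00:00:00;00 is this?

272955

As if non-drop at 30 labels/s: (2 × 3600 + 31 × 60 + 47) × 30 + 17 = 273227.
Minute boundaries passed: 151; those not divisible by 10: 151 − 15 = 136; dropped labels = 2 × 136 = 272.
Actual frame index = 273227 − 272 = 272955.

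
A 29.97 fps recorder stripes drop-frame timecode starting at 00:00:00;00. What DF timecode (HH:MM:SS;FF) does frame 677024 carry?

06:16:30;02

Each 10-minute DF block holds 10 × 60 × 30 − 9 × 2 = 17982 frames. 677024 ÷ 17982 → 37 full blocks, remainder 11690.
Within the partial block the first minute is 1800 frames and each further minute 1798, so 6 further minute boundaries passed. Total skipped labels = 18 × 37 + 2 × 6 = 678.
Non-drop label index = 677024 + 678 = 677702; at 30 labels/s that is 06:16:30:02, i.e. DF 06:16:30;02.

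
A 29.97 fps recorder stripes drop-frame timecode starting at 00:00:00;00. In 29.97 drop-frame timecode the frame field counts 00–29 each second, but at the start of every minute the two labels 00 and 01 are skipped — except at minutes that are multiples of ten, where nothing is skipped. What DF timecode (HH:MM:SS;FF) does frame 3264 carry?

Each 10-minute DF block holds 10 × 60 × 30 − 9 × 2 = 17982 frames. 3264 ÷ 17982 → 0 full blocks, remainder 3264.
Within the partial block the first minute is 1800 frames and each further minute 1798, so 1 further minute boundary passed. Total skipped labels = 18 × 0 + 2 × 1 = 2.
Non-drop label index = 3264 + 2 = 3266; at 30 labels/s that is 00:01:48:26, i.e. DF 00:01:48;26.

00:01:48;26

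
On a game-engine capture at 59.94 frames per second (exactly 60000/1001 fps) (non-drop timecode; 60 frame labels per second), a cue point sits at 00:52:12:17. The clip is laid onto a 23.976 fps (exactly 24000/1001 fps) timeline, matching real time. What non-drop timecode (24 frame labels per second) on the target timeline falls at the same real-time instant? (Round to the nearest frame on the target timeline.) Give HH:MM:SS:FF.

Source frame index: (0×3600 + 52×60 + 12) × 60 + 17 = 187937.
Real time: 187937 / (60000/1001) = 188124937/60000 s.
Target frame: (188124937/60000) × (24000/1001) = 375874/5 ≈ 75174.800 → 75175.
At 24 labels/s: frame 75175 → 00:52:12:07.

00:52:12:07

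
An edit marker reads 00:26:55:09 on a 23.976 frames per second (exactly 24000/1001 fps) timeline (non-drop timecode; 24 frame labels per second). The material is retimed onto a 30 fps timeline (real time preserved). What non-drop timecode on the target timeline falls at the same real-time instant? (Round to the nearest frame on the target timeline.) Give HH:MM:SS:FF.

Source frame index: (0×3600 + 26×60 + 55) × 24 + 9 = 38769.
Real time: 38769 / (24000/1001) = 12935923/8000 s.
Target frame: (12935923/8000) × (30) = 38807769/800 ≈ 48509.711 → 48510.
At 30 labels/s: frame 48510 → 00:26:57:00.

00:26:57:00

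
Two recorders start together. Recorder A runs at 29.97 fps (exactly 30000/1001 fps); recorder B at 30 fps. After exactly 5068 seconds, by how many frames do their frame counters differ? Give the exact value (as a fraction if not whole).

21720/143 frames

A emits 30000/1001 × 5068 = 21720000/143 frames; B emits 30 × 5068 = 152040.
Difference = 21720/143 frames (≈ 151.8881); B is ahead of A.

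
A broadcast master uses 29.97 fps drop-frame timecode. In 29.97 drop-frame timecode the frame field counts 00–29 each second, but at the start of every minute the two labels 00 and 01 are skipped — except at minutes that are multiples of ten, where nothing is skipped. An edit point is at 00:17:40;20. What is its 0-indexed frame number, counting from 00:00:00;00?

31788

As if non-drop at 30 labels/s: (0 × 3600 + 17 × 60 + 40) × 30 + 20 = 31820.
Minute boundaries passed: 17; those not divisible by 10: 17 − 1 = 16; dropped labels = 2 × 16 = 32.
Actual frame index = 31820 − 32 = 31788.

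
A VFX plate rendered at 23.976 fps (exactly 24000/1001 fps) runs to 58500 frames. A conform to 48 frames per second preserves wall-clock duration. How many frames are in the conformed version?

117117 frames

Target frames = source frames × (target rate / source rate) = 58500 × (48)/(24000/1001) = 58500 × 1001/500 = 117117.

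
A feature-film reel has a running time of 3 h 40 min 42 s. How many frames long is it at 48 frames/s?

635616 frames

3 h 40 min 42 s = 13242 s.
Frames = 13242 × 48 = 635616.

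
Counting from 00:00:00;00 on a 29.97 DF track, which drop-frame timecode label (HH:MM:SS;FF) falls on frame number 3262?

Each 10-minute DF block holds 10 × 60 × 30 − 9 × 2 = 17982 frames. 3262 ÷ 17982 → 0 full blocks, remainder 3262.
Within the partial block the first minute is 1800 frames and each further minute 1798, so 1 further minute boundary passed. Total skipped labels = 18 × 0 + 2 × 1 = 2.
Non-drop label index = 3262 + 2 = 3264; at 30 labels/s that is 00:01:48:24, i.e. DF 00:01:48;24.

00:01:48;24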